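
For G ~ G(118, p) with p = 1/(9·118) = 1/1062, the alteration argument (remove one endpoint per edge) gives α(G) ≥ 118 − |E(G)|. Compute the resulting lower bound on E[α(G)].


E[|E(G)|] = C(118, 2)·p = 6903 · (1/1062) = 13/2.
E[α(G)] ≥ n − E[|E(G)|] = 118 − 13/2 = 223/2.
Numerically: ≈ 111.5000.
(This is only a lower bound; the true E[α(G)] may be larger.)

E[α(G)] ≥ 223/2 ≈ 111.5000.


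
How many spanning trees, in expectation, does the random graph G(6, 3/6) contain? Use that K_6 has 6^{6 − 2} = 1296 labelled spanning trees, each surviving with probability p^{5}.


K_6 has 6^{6 − 2} = 1296 labelled spanning trees.
For each such spanning tree H, let X_H = 1 if all 5 edges of H are present in G. Then P[X_H = 1] = p^{5} = (1/2)^{5} = 1/32.
By linearity of expectation: E[X] = Σ_H E[X_H] = 1296 · p^{5} = 1296 · 1/32 = 81/2.
Numerically: E[X] ≈ 40.5.

E[X] = 1296 · (1/2)^{5} = 81/2 ≈ 40.5.


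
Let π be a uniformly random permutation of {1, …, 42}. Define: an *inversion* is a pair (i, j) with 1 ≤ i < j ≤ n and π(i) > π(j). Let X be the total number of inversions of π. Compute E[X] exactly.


Write X = Σ X_I over the C(42, 2) = 861 pairs i < j, with X_I the indicator of one inversion.
There are 861 indicators.
For each fixed pair i < j, the values π(i) and π(j) are two distinct elements of {1, …, 42} in uniformly random order; by symmetry P[π(i) > π(j)] = 1/2.
By linearity: E[X] = 861 · (1/2) = C(42, 2) · (1/2) = 861/2 = 861/2 ≈ 430.500000.

E[X] = 861/2 = 430.500000.


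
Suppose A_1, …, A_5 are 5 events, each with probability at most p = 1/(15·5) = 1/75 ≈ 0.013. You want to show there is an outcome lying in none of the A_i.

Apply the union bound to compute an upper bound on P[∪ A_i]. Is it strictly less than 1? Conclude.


Union bound: P[∪_{i=1}^{5} A_i] ≤ Σ_i P[A_i] ≤ 5·p = 5·(1/75) = 1/15.
Numerically: 1/15 ≈ 0.067.
Is 1/15 < 1? YES.
Since P[∪ A_i] ≤ 1/15 < 1, the complement has P[∩ A_i^c] ≥ 1 − 1/15 = 14/15 > 0, so some outcome avoids every A_i.

5·p = 1/15 ≈ 0.067; existence CERTIFIED by the union bound.


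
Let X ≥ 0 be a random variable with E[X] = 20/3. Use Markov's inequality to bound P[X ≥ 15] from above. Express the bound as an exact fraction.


μ = E[X] = 20/3, a = 15.
Markov: P[X ≥ 15] ≤ μ/a = (20/3)/15 = 4/9.
Numerically: ≈ 0.4444.
(Since a = 15 > μ = 6.6667, the bound 4/9 is < 1 and informative.)

P[X ≥ 15] ≤ 4/9 ≈ 0.4444.


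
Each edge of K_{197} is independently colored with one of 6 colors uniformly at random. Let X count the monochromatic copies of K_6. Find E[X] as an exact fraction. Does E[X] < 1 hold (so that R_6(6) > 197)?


E[X] = C(197, 6) · 6^{1 − 15} = 75176946208 · 6^{−14} = 75176946208/78364164096.
As a reduced fraction: E[X] = 2349279569/2448880128 ≈ 0.959.
Is E[X] < 1? YES.
Since E[X] < 1, there exists a 6-coloring of K_{197} with no monochromatic K_6; hence R_6(6) > 197.

E[X] = 2349279569/2448880128 ≈ 0.959; E[X] < 1, so R_6(6) > 197.


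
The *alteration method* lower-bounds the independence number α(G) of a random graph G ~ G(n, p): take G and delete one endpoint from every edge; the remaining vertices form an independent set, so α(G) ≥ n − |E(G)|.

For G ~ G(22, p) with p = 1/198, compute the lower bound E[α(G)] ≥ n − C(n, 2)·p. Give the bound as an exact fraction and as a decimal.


E[|E(G)|] = C(22, 2)·p = 231 · (1/198) = 7/6.
E[α(G)] ≥ n − E[|E(G)|] = 22 − 7/6 = 125/6.
Numerically: ≈ 20.83333.
(This is only a lower bound; the true E[α(G)] may be larger.)

E[α(G)] ≥ 125/6 ≈ 20.83333.


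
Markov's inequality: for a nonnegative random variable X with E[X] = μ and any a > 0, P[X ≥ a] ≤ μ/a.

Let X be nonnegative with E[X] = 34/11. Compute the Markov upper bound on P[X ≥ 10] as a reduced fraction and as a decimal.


μ = E[X] = 34/11, a = 10.
Markov: P[X ≥ 10] ≤ μ/a = (34/11)/10 = 17/55.
Numerically: ≈ 0.3091.
(Since a = 10 > μ = 3.0909, the bound 17/55 is < 1 and informative.)

P[X ≥ 10] ≤ 17/55 ≈ 0.3091.


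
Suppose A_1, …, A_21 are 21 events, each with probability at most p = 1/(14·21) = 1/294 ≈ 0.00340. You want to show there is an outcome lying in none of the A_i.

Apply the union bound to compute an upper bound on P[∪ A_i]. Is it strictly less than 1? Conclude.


Union bound: P[∪_{i=1}^{21} A_i] ≤ Σ_i P[A_i] ≤ 21·p = 21·(1/294) = 1/14.
Numerically: 1/14 ≈ 0.07143.
Is 1/14 < 1? YES.
Since P[∪ A_i] ≤ 1/14 < 1, the complement has P[∩ A_i^c] ≥ 1 − 1/14 = 13/14 > 0, so some outcome avoids every A_i.

21·p = 1/14 ≈ 0.07143; existence CERTIFIED by the union bound.


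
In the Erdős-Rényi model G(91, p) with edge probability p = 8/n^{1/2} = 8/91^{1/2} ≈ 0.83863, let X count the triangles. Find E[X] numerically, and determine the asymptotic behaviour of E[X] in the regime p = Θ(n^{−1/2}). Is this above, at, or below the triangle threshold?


Number of potential triangles: C(91, 3) = 121485.
Each occurs with probability p³ ≈ (0.83863)³ ≈ 5.8980422e-01.
By linearity: E[X] = C(91, 3)·p³ ≈ 121485 · 5.8980422e-01 ≈ 71652.36516.
Since α = 1/2 < 1, p = c/n^{1/2} ≫ 1/n is above the triangle threshold p ~ 1/n. Asymptotically E[X] ~ (c³/6)·n^{3(1−α)} = (8³/6)·n^{1.5} → ∞; triangles are abundant w.h.p.

E[X] ≈ 71652.36516; in regime p = Θ(1/n^{1/2}) E[X] diverges (above the triangle threshold p ~ 1/n).


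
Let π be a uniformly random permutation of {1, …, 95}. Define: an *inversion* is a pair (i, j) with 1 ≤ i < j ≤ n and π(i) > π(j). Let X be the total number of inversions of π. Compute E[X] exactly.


Write X = Σ X_I over the C(95, 2) = 4465 pairs i < j, with X_I the indicator of one inversion.
There are 4465 indicators.
For each fixed pair i < j, the values π(i) and π(j) are two distinct elements of {1, …, 95} in uniformly random order; by symmetry P[π(i) > π(j)] = 1/2.
By linearity: E[X] = 4465 · (1/2) = C(95, 2) · (1/2) = 4465/2 = 4465/2 ≈ 2232.500.

E[X] = 4465/2 = 2232.500.


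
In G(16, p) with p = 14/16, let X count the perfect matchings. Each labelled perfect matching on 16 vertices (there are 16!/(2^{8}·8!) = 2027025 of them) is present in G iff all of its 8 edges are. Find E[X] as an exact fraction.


K_16 has 16!/(2^{8}·8!) = 2027025 labelled perfect matchings.
For each such perfect matching H, let X_H = 1 if all 8 edges of H are present in G. Then P[X_H = 1] = p^{8} = (7/8)^{8} = 5764801/16777216.
Summing the indicators: E[X] = Σ_H E[X_H] = 2027025 · p^{8} = 2027025 · 5764801/16777216 = 11685395747025/16777216.
Numerically: E[X] ≈ 6.97e+05.

E[X] = 2027025 · (7/8)^{8} = 11685395747025/16777216 ≈ 6.97e+05.


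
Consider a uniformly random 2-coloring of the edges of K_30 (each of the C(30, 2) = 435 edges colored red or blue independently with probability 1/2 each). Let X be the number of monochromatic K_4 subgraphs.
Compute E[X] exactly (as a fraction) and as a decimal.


Let X = Σ_S X_S over the C(30, 4) = 27405 subsets S of size 4, where X_S = 1 if the K_4 on S is monochromatic.
For a fixed S, the K_4 on S has C(4, 2) = 6 edges. P[all 6 edges red] = (1/2)^6, and likewise for blue, so P[monochromatic] = 2·(1/2)^6 = 2^{1 − 6} = 1/32.
Summing: E[X] = C(30, 4) · 2^{1 − 6} = 27405 · 1/32 = 27405/32.
Numerically: E[X] ≈ 856.4062.

E[X] = C(30,4)·2^(1−C(4,2)) = 27405/32 ≈ 856.4062.


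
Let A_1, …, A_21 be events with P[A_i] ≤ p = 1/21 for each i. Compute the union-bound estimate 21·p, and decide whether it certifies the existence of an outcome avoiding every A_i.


Union bound: P[∪_{i=1}^{21} A_i] ≤ Σ_i P[A_i] ≤ 21·p = 21·(1/21) = 1.
Numerically: 1 ≈ 1.000.
Is 1 < 1? NO.
Since the bound 1 is ≥ 1, the union bound is uninformative here; it does NOT by itself certify existence.

21·p = 1 ≈ 1.000; existence NOT certified by the union bound.


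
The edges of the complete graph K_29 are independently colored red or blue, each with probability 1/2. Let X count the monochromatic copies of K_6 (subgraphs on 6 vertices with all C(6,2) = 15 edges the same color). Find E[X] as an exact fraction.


Let X = Σ_S X_S over the C(29, 6) = 475020 subsets S of size 6, where X_S = 1 if the K_6 on S is monochromatic.
For a fixed S, the K_6 on S has C(6, 2) = 15 edges. P[all 15 edges red] = (1/2)^15, and likewise for blue, so P[monochromatic] = 2·(1/2)^15 = 2^{1 − 15} = 1/16384.
By linearity: E[X] = C(29, 6) · 2^{1 − 15} = 475020 · 1/16384 = 118755/4096.
Numerically: E[X] ≈ 28.9929.

E[X] = C(29,6)·2^(1−C(6,2)) = 118755/4096 ≈ 28.9929.


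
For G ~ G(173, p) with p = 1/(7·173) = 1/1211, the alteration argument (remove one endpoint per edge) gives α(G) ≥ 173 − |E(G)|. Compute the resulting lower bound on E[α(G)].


E[|E(G)|] = C(173, 2)·p = 14878 · (1/1211) = 86/7.
E[α(G)] ≥ n − E[|E(G)|] = 173 − 86/7 = 1125/7.
Numerically: ≈ 160.71429.
(This is only a lower bound; the true E[α(G)] may be larger.)

E[α(G)] ≥ 1125/7 ≈ 160.71429.


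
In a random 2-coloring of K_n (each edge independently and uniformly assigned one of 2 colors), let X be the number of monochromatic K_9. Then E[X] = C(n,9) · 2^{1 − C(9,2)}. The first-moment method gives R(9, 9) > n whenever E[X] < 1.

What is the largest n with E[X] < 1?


We need C(n, 9) · 2^{1 − 36} < 1, i.e. C(n, 9) < 2^{36 − 1} = 34359738368.
Check values of n near the boundary:
  n = 63: C(63, 9) = 23667689815; 23667689815 < 34359738368? YES
  n = 64: C(64, 9) = 27540584512; 27540584512 < 34359738368? YES
  n = 65: C(65, 9) = 31966749880; 31966749880 < 34359738368? YES
  n = 66: C(66, 9) = 37014131440; 37014131440 < 34359738368? NO
  n = 67: C(67, 9) = 42757703560; 42757703560 < 34359738368? NO
  n = 68: C(68, 9) = 49280065120; 49280065120 < 34359738368? NO
The largest n with C(n, 9) < 34359738368 is n = 65 (where E[X] = 3995843735/4294967296 ≈ 0.930355). Hence R(9, 9) > 65, i.e. R(9, 9) ≥ 66.

Largest n = 65; hence R(9, 9) > 65.


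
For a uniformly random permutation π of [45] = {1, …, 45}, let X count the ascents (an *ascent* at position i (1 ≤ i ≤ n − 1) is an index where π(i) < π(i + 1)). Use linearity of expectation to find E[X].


Write X = Σ X_I over i = 1, …, 44, with X_I the indicator of one ascent.
There are 44 indicators.
For each fixed i, the pair (π(i), π(i+1)) is a uniformly random ordered pair of distinct values from {1, …, 45}; by symmetry P[π(i) < π(i+1)] = 1/2.
By linearity: E[X] = 44 · (1/2) = (45 − 1) · (1/2) = 22 ≈ 22.00000.

E[X] = 22 = 22.00000.


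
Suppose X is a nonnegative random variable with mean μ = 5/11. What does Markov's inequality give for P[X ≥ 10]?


μ = E[X] = 5/11, a = 10.
Markov: P[X ≥ 10] ≤ μ/a = (5/11)/10 = 1/22.
Numerically: ≈ 0.04545.
(Since a = 10 > μ = 0.45455, the bound 1/22 is < 1 and informative.)

P[X ≥ 10] ≤ 1/22 ≈ 0.04545.


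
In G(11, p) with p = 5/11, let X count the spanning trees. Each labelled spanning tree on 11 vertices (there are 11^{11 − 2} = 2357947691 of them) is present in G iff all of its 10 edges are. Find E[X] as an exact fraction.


K_11 has 11^{11 − 2} = 2357947691 labelled spanning trees.
For each such spanning tree H, let X_H = 1 if all 10 edges of H are present in G. Then P[X_H = 1] = p^{10} = (5/11)^{10} = 9765625/25937424601.
By linearity: E[X] = Σ_H E[X_H] = 2357947691 · p^{10} = 2357947691 · 9765625/25937424601 = 9765625/11.
Numerically: E[X] ≈ 8.8778e+05.

E[X] = 2357947691 · (5/11)^{10} = 9765625/11 ≈ 8.8778e+05.


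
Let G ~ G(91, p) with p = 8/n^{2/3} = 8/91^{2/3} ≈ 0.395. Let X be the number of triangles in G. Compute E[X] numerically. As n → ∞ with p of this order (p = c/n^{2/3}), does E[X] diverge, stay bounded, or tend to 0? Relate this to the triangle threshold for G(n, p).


Number of potential triangles: C(91, 3) = 121485.
Each occurs with probability p³ ≈ (0.395)³ ≈ 6.18283e-02.
By linearity: E[X] = C(91, 3)·p³ ≈ 121485 · 6.18283e-02 ≈ 7511.209.
Since α = 2/3 < 1, p = c/n^{2/3} ≫ 1/n is above the triangle threshold p ~ 1/n. Asymptotically E[X] ~ (c³/6)·n^{3(1−α)} = (8³/6)·n^{1} → ∞; triangles are abundant w.h.p.

E[X] ≈ 7511.209; in regime p = Θ(1/n^{2/3}) E[X] diverges (above the triangle threshold p ~ 1/n).


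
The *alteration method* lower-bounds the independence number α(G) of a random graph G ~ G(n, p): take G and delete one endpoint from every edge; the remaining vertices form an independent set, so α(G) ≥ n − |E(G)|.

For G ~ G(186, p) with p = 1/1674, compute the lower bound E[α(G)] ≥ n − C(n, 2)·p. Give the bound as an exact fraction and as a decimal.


E[|E(G)|] = C(186, 2)·p = 17205 · (1/1674) = 185/18.
E[α(G)] ≥ n − E[|E(G)|] = 186 − 185/18 = 3163/18.
Numerically: ≈ 175.72222.
(This is only a lower bound; the true E[α(G)] may be larger.)

E[α(G)] ≥ 3163/18 ≈ 175.72222.


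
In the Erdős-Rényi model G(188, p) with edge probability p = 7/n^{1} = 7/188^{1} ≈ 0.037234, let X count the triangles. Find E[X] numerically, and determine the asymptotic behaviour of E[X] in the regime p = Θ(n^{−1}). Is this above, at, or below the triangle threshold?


Number of potential triangles: C(188, 3) = 1089836.
Each occurs with probability p³ ≈ (0.037234)³ ≈ 5.16203057e-05.
By linearity: E[X] = C(188, 3)·p³ ≈ 1089836 · 5.16203057e-05 ≈ 56.257667.
Here α = 1, so p = 7/n is exactly at the triangle threshold p ~ 1/n. Asymptotically E[X] → c³/6 = 7³/6 = 343/6 ≈ 57.166667, a bounded constant. In this regime the triangle count is asymptotically Poisson(c³/6).

E[X] ≈ 56.257667; in regime p = Θ(1/n^{1}) E[X] stays bounded (at the triangle threshold p ~ 1/n).


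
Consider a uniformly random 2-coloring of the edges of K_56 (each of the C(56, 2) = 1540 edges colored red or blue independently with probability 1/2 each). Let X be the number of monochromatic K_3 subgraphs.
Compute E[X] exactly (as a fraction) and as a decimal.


Let X = Σ_S X_S over the C(56, 3) = 27720 subsets S of size 3, where X_S = 1 if the K_3 on S is monochromatic.
For a fixed S, the K_3 on S has C(3, 2) = 3 edges. P[all 3 edges red] = (1/2)^3, and likewise for blue, so P[monochromatic] = 2·(1/2)^3 = 2^{1 − 3} = 1/4.
By linearity: E[X] = C(56, 3) · 2^{1 − 3} = 27720 · 1/4 = 6930.
Numerically: E[X] ≈ 6930.000000.

E[X] = C(56,3)·2^(1−C(3,2)) = 6930 ≈ 6930.000000.


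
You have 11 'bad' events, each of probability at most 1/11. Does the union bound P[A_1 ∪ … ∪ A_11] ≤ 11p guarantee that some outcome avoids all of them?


Union bound: P[∪_{i=1}^{11} A_i] ≤ Σ_i P[A_i] ≤ 11·p = 11·(1/11) = 1.
Numerically: 1 ≈ 1.000000.
Is 1 < 1? NO.
Since the bound 1 is ≥ 1, the union bound is uninformative here; it does NOT by itself certify existence.

11·p = 1 ≈ 1.000000; existence NOT certified by the union bound.


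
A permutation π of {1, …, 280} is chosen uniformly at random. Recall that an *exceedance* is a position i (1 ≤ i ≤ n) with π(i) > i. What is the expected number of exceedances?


Write X = Σ_{i=1}^{280} X_i, where X_i = 1_{π(i) > i}.
For each fixed i, π(i) is uniform over {1, …, 280} (marginal of a uniform permutation), so P[π(i) > i] = (n − i)/n. Summing: Σ_{i=1}^{280} (n − i)/n = (0 + 1 + … + 279)/280 = 280(280 − 1)/(2·280) = (280 − 1)/2.
Hence E[X] = Σ_{i=1}^{280} (280 − i)/280 = 279/2 ≈ 139.5000.

E[X] = 279/2 = 139.5000.


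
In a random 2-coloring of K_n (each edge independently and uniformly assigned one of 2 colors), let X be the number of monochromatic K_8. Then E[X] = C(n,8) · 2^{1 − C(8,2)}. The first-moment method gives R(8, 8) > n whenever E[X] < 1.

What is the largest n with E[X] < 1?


We need C(n, 8) · 2^{1 − 28} < 1, i.e. C(n, 8) < 2^{28 − 1} = 134217728.
Check values of n near the boundary:
  n = 39: C(39, 8) = 61523748; 61523748 < 134217728? YES
  n = 40: C(40, 8) = 76904685; 76904685 < 134217728? YES
  n = 41: C(41, 8) = 95548245; 95548245 < 134217728? YES
  n = 42: C(42, 8) = 118030185; 118030185 < 134217728? YES
  n = 43: C(43, 8) = 145008513; 145008513 < 134217728? NO
The largest n with C(n, 8) < 134217728 is n = 42 (where E[X] = 118030185/134217728 ≈ 0.87939). Hence R(8, 8) > 42, i.e. R(8, 8) ≥ 43.

Largest n = 42; hence R(8, 8) > 42.


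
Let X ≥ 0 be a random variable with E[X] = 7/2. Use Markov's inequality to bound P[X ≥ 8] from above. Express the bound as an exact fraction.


μ = E[X] = 7/2, a = 8.
Markov: P[X ≥ 8] ≤ μ/a = (7/2)/8 = 7/16.
Numerically: ≈ 0.43750.
(Since a = 8 > μ = 3.50000, the bound 7/16 is < 1 and informative.)

P[X ≥ 8] ≤ 7/16 ≈ 0.43750.


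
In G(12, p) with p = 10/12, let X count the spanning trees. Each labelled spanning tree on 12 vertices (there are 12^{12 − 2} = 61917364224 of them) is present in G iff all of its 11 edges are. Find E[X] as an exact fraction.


K_12 has 12^{12 − 2} = 61917364224 labelled spanning trees.
For each such spanning tree H, let X_H = 1 if all 11 edges of H are present in G. Then P[X_H = 1] = p^{11} = (5/6)^{11} = 48828125/362797056.
Summing the indicators: E[X] = Σ_H E[X_H] = 61917364224 · p^{11} = 61917364224 · 48828125/362797056 = 25000000000/3.
Numerically: E[X] ≈ 8.33e+09.

E[X] = 61917364224 · (5/6)^{11} = 25000000000/3 ≈ 8.33e+09.


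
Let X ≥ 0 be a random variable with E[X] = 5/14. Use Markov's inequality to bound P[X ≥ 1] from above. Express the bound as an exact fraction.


μ = E[X] = 5/14, a = 1.
Markov: P[X ≥ 1] ≤ μ/a = (5/14)/1 = 5/14.
Numerically: ≈ 0.3571.
(Since a = 1 > μ = 0.3571, the bound 5/14 is < 1 and informative.)

P[X ≥ 1] ≤ 5/14 ≈ 0.3571.


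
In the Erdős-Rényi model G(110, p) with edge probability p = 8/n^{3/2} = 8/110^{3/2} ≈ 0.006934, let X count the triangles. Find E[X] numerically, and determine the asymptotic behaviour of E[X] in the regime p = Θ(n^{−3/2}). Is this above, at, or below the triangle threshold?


Number of potential triangles: C(110, 3) = 215820.
Each occurs with probability p³ ≈ (0.006934)³ ≈ 3.334286e-07.
By linearity: E[X] = C(110, 3)·p³ ≈ 215820 · 3.334286e-07 ≈ 0.0720.
Since α = 3/2 > 1, p = c/n^{3/2} = o(1/n) is below the triangle threshold p ~ 1/n. Asymptotically E[X] ~ (c³/6)·n^{3(1−α)} = (8³/6)·n^{-1.5} → 0, so by Markov's inequality G has no triangles w.h.p.

E[X] ≈ 0.0720; in regime p = Θ(1/n^{3/2}) E[X] tends to 0 (below the triangle threshold p ~ 1/n).


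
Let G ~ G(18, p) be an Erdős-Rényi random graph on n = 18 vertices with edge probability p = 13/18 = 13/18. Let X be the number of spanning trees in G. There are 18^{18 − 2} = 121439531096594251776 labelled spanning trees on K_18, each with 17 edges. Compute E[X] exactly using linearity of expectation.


K_18 has 18^{18 − 2} = 121439531096594251776 labelled spanning trees.
For each such spanning tree H, let X_H = 1 if all 17 edges of H are present in G. Then P[X_H = 1] = p^{17} = (13/18)^{17} = 8650415919381337933/2185911559738696531968.
By linearity of expectation: E[X] = Σ_H E[X_H] = 121439531096594251776 · p^{17} = 121439531096594251776 · 8650415919381337933/2185911559738696531968 = 8650415919381337933/18.
Numerically: E[X] ≈ 4.806e+17.

E[X] = 121439531096594251776 · (13/18)^{17} = 8650415919381337933/18 ≈ 4.806e+17.


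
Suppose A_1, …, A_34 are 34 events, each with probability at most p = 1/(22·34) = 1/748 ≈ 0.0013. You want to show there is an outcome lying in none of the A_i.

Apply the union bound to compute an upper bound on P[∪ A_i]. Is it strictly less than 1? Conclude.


Union bound: P[∪_{i=1}^{34} A_i] ≤ Σ_i P[A_i] ≤ 34·p = 34·(1/748) = 1/22.
Numerically: 1/22 ≈ 0.0455.
Is 1/22 < 1? YES.
Since P[∪ A_i] ≤ 1/22 < 1, the complement has P[∩ A_i^c] ≥ 1 − 1/22 = 21/22 > 0, so some outcome avoids every A_i.

34·p = 1/22 ≈ 0.0455; existence CERTIFIED by the union bound.


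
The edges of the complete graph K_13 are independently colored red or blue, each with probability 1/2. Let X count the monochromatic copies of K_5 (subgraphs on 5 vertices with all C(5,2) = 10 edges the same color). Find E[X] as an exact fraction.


Let X = Σ_S X_S over the C(13, 5) = 1287 subsets S of size 5, where X_S = 1 if the K_5 on S is monochromatic.
For a fixed S, the K_5 on S has C(5, 2) = 10 edges. P[all 10 edges red] = (1/2)^10, and likewise for blue, so P[monochromatic] = 2·(1/2)^10 = 2^{1 − 10} = 1/512.
By linearity of expectation: E[X] = C(13, 5) · 2^{1 − 10} = 1287 · 1/512 = 1287/512.
Numerically: E[X] ≈ 2.5137.

E[X] = C(13,5)·2^(1−C(5,2)) = 1287/512 ≈ 2.5137.


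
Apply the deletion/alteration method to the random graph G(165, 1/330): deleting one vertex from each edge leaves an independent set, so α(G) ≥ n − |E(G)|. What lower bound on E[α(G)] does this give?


E[|E(G)|] = C(165, 2)·p = 13530 · (1/330) = 41.
E[α(G)] ≥ n − E[|E(G)|] = 165 − 41 = 124.
Numerically: ≈ 124.000000.
(This is only a lower bound; the true E[α(G)] may be larger.)

E[α(G)] ≥ 124 ≈ 124.000000.


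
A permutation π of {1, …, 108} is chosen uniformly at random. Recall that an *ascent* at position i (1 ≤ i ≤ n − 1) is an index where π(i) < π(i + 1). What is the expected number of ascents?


Write X = Σ X_I over i = 1, …, 107, with X_I the indicator of one ascent.
There are 107 indicators.
For each fixed i, the pair (π(i), π(i+1)) is a uniformly random ordered pair of distinct values from {1, …, 108}; by symmetry P[π(i) < π(i+1)] = 1/2.
By linearity: E[X] = 107 · (1/2) = (108 − 1) · (1/2) = 107/2 ≈ 53.50000.

E[X] = 107/2 = 53.50000.


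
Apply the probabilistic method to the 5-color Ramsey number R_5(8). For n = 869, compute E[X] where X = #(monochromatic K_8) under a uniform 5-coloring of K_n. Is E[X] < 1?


E[X] = C(869, 8) · 5^{1 − 28} = 7809152053901931612 · 5^{−27} = 7809152053901931612/7450580596923828125.
As a reduced fraction: E[X] = 7809152053901931612/7450580596923828125 ≈ 1.048.
Is E[X] < 1? NO.
Since E[X] ≥ 1, the first-moment bound is inconclusive at n = 869; it does NOT by itself certify R_5(8) > 869.

E[X] = 7809152053901931612/7450580596923828125 ≈ 1.048; E[X] ≥ 1; first-moment method inconclusive here.


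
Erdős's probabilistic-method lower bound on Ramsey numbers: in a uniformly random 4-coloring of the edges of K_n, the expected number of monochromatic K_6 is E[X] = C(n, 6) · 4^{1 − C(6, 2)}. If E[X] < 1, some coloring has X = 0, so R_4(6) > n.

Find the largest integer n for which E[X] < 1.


We need C(n, 6) · 4^{1 − 15} < 1, i.e. C(n, 6) < 4^{15 − 1} = 268435456.
Check values of n near the boundary:
  n = 75: C(75, 6) = 201359550; 201359550 < 268435456? YES
  n = 76: C(76, 6) = 218618940; 218618940 < 268435456? YES
  n = 77: C(77, 6) = 237093780; 237093780 < 268435456? YES
  n = 78: C(78, 6) = 256851595; 256851595 < 268435456? YES
  n = 79: C(79, 6) = 277962685; 277962685 < 268435456? NO
  n = 80: C(80, 6) = 300500200; 300500200 < 268435456? NO
  n = 81: C(81, 6) = 324540216; 324540216 < 268435456? NO
The largest n with C(n, 6) < 268435456 is n = 78 (where E[X] = 256851595/268435456 ≈ 0.957). Hence R_4(6) > 78, i.e. R_4(6) ≥ 79.

Largest n = 78; hence R_4(6) > 78.


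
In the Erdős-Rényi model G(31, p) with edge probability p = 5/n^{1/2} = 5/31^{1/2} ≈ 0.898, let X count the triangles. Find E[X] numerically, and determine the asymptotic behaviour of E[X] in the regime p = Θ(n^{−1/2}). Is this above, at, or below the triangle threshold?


Number of potential triangles: C(31, 3) = 4495.
Each occurs with probability p³ ≈ (0.898)³ ≈ 7.24215e-01.
By linearity: E[X] = C(31, 3)·p³ ≈ 4495 · 7.24215e-01 ≈ 3255.346.
Since α = 1/2 < 1, p = c/n^{1/2} ≫ 1/n is above the triangle threshold p ~ 1/n. Asymptotically E[X] ~ (c³/6)·n^{3(1−α)} = (5³/6)·n^{1.5} → ∞; triangles are abundant w.h.p.

E[X] ≈ 3255.346; in regime p = Θ(1/n^{1/2}) E[X] diverges (above the triangle threshold p ~ 1/n).


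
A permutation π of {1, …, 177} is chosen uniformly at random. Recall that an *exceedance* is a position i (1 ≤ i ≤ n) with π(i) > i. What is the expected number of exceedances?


Write X = Σ_{i=1}^{177} X_i, where X_i = 1_{π(i) > i}.
For each fixed i, π(i) is uniform over {1, …, 177} (marginal of a uniform permutation), so P[π(i) > i] = (n − i)/n. Summing: Σ_{i=1}^{177} (n − i)/n = (0 + 1 + … + 176)/177 = 177(177 − 1)/(2·177) = (177 − 1)/2.
Hence E[X] = Σ_{i=1}^{177} (177 − i)/177 = 88 ≈ 88.0000.

E[X] = 88 = 88.0000.


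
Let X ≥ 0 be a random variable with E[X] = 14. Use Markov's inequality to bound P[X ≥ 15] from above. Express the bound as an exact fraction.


μ = E[X] = 14, a = 15.
Markov: P[X ≥ 15] ≤ μ/a = (14)/15 = 14/15.
Numerically: ≈ 0.9333.
(Since a = 15 > μ = 14.0000, the bound 14/15 is < 1 and informative.)

P[X ≥ 15] ≤ 14/15 ≈ 0.9333.


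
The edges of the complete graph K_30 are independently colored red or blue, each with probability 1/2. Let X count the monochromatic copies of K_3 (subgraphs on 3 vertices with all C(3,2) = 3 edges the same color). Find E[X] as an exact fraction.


Let X = Σ_S X_S over the C(30, 3) = 4060 subsets S of size 3, where X_S = 1 if the K_3 on S is monochromatic.
For a fixed S, the K_3 on S has C(3, 2) = 3 edges. P[all 3 edges red] = (1/2)^3, and likewise for blue, so P[monochromatic] = 2·(1/2)^3 = 2^{1 − 3} = 1/4.
By linearity: E[X] = C(30, 3) · 2^{1 − 3} = 4060 · 1/4 = 1015.
Numerically: E[X] ≈ 1015.000000.

E[X] = C(30,3)·2^(1−C(3,2)) = 1015 ≈ 1015.000000.


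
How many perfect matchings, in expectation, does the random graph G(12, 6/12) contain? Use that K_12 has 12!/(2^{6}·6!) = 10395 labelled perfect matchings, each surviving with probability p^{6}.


K_12 has 12!/(2^{6}·6!) = 10395 labelled perfect matchings.
For each such perfect matching H, let X_H = 1 if all 6 edges of H are present in G. Then P[X_H = 1] = p^{6} = (1/2)^{6} = 1/64.
By linearity: E[X] = Σ_H E[X_H] = 10395 · p^{6} = 10395 · 1/64 = 10395/64.
Numerically: E[X] ≈ 162.

E[X] = 10395 · (1/2)^{6} = 10395/64 ≈ 162.


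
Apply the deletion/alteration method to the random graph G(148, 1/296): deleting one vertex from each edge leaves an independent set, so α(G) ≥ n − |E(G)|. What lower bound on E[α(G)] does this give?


E[|E(G)|] = C(148, 2)·p = 10878 · (1/296) = 147/4.
E[α(G)] ≥ n − E[|E(G)|] = 148 − 147/4 = 445/4.
Numerically: ≈ 111.250.
(This is only a lower bound; the true E[α(G)] may be larger.)

E[α(G)] ≥ 445/4 ≈ 111.250.


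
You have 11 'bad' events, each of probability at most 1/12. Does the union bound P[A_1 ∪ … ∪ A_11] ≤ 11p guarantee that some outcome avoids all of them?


Union bound: P[∪_{i=1}^{11} A_i] ≤ Σ_i P[A_i] ≤ 11·p = 11·(1/12) = 11/12.
Numerically: 11/12 ≈ 0.916667.
Is 11/12 < 1? YES.
Since P[∪ A_i] ≤ 11/12 < 1, the complement has P[∩ A_i^c] ≥ 1 − 11/12 = 1/12 > 0, so some outcome avoids every A_i.

11·p = 11/12 ≈ 0.916667; existence CERTIFIED by the union bound.


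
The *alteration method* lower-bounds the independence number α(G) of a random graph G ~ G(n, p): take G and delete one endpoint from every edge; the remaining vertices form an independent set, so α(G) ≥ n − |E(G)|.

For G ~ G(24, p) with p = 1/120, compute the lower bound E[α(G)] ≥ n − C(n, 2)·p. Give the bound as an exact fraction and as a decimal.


E[|E(G)|] = C(24, 2)·p = 276 · (1/120) = 23/10.
E[α(G)] ≥ n − E[|E(G)|] = 24 − 23/10 = 217/10.
Numerically: ≈ 21.70000.
(This is only a lower bound; the true E[α(G)] may be larger.)

E[α(G)] ≥ 217/10 ≈ 21.70000.


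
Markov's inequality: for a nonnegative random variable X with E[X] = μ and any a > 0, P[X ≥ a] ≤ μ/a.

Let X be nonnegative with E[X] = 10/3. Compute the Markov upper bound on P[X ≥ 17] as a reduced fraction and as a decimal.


μ = E[X] = 10/3, a = 17.
Markov: P[X ≥ 17] ≤ μ/a = (10/3)/17 = 10/51.
Numerically: ≈ 0.19608.
(Since a = 17 > μ = 3.33333, the bound 10/51 is < 1 and informative.)

P[X ≥ 17] ≤ 10/51 ≈ 0.19608.


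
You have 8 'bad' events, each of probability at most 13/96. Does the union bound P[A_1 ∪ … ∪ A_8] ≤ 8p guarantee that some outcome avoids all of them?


Union bound: P[∪_{i=1}^{8} A_i] ≤ Σ_i P[A_i] ≤ 8·p = 8·(13/96) = 13/12.
Numerically: 13/12 ≈ 1.0833333.
Is 13/12 < 1? NO.
Since the bound 13/12 is ≥ 1, the union bound is uninformative here; it does NOT by itself certify existence.

8·p = 13/12 ≈ 1.0833333; existence NOT certified by the union bound.


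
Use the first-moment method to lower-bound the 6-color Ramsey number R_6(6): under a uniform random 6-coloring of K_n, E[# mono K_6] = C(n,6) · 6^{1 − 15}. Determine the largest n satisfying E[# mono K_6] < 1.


We need C(n, 6) · 6^{1 − 15} < 1, i.e. C(n, 6) < 6^{15 − 1} = 78364164096.
Check values of n near the boundary:
  n = 197: C(197, 6) = 75176946208; 75176946208 < 78364164096? YES
  n = 198: C(198, 6) = 77526225777; 77526225777 < 78364164096? YES
  n = 199: C(199, 6) = 79936367511; 79936367511 < 78364164096? NO
The largest n with C(n, 6) < 78364164096 is n = 198 (where E[X] = 25842075259/26121388032 ≈ 0.9893071). Hence R_6(6) > 198, i.e. R_6(6) ≥ 199.

Largest n = 198; hence R_6(6) > 198.


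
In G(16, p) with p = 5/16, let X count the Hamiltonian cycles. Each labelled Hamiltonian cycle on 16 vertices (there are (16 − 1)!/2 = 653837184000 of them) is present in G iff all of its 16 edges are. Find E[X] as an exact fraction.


K_16 has (16 − 1)!/2 = 653837184000 labelled Hamiltonian cycles.
For each such Hamiltonian cycle H, let X_H = 1 if all 16 edges of H are present in G. Then P[X_H = 1] = p^{16} = (5/16)^{16} = 152587890625/18446744073709551616.
Summing the indicators: E[X] = Σ_H E[X_H] = 653837184000 · p^{16} = 653837184000 · 152587890625/18446744073709551616 = 97429332733154296875/18014398509481984.
Numerically: E[X] ≈ 5408.4.

E[X] = 653837184000 · (5/16)^{16} = 97429332733154296875/18014398509481984 ≈ 5408.4.


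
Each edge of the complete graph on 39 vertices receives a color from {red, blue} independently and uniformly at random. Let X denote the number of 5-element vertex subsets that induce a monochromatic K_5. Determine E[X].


Let X = Σ_S X_S over the C(39, 5) = 575757 subsets S of size 5, where X_S = 1 if the K_5 on S is monochromatic.
For a fixed S, the K_5 on S has C(5, 2) = 10 edges. P[all 10 edges red] = (1/2)^10, and likewise for blue, so P[monochromatic] = 2·(1/2)^10 = 2^{1 − 10} = 1/512.
Summing: E[X] = C(39, 5) · 2^{1 − 10} = 575757 · 1/512 = 575757/512.
Numerically: E[X] ≈ 1124.525391.

E[X] = C(39,5)·2^(1−C(5,2)) = 575757/512 ≈ 1124.525391.


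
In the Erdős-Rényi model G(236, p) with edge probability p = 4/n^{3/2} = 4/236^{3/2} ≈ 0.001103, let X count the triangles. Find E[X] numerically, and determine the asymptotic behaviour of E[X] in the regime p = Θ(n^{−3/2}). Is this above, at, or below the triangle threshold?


Number of potential triangles: C(236, 3) = 2162940.
Each occurs with probability p³ ≈ (0.001103)³ ≈ 1.343000e-09.
By linearity: E[X] = C(236, 3)·p³ ≈ 2162940 · 1.343000e-09 ≈ 0.0029.
Since α = 3/2 > 1, p = c/n^{3/2} = o(1/n) is below the triangle threshold p ~ 1/n. Asymptotically E[X] ~ (c³/6)·n^{3(1−α)} = (4³/6)·n^{-1.5} → 0, so by Markov's inequality G has no triangles w.h.p.

E[X] ≈ 0.0029; in regime p = Θ(1/n^{3/2}) E[X] tends to 0 (below the triangle threshold p ~ 1/n).


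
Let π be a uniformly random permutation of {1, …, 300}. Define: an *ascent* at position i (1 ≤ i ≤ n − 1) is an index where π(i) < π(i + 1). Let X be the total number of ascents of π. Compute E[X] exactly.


Write X = Σ X_I over i = 1, …, 299, with X_I the indicator of one ascent.
There are 299 indicators.
For each fixed i, the pair (π(i), π(i+1)) is a uniformly random ordered pair of distinct values from {1, …, 300}; by symmetry P[π(i) < π(i+1)] = 1/2.
By linearity: E[X] = 299 · (1/2) = (300 − 1) · (1/2) = 299/2 ≈ 149.50000.

E[X] = 299/2 = 149.50000.


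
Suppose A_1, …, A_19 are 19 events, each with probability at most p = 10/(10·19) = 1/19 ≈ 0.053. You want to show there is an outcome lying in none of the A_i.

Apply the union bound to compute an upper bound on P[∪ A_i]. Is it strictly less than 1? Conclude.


Union bound: P[∪_{i=1}^{19} A_i] ≤ Σ_i P[A_i] ≤ 19·p = 19·(1/19) = 1.
Numerically: 1 ≈ 1.000.
Is 1 < 1? NO.
Since the bound 1 is ≥ 1, the union bound is uninformative here; it does NOT by itself certify existence.

19·p = 1 ≈ 1.000; existence NOT certified by the union bound.


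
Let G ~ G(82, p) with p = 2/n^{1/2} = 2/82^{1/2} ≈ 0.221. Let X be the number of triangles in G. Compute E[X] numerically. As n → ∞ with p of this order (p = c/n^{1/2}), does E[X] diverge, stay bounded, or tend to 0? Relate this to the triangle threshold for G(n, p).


Number of potential triangles: C(82, 3) = 88560.
Each occurs with probability p³ ≈ (0.221)³ ≈ 1.07738e-02.
By linearity: E[X] = C(82, 3)·p³ ≈ 88560 · 1.07738e-02 ≈ 954.128.
Since α = 1/2 < 1, p = c/n^{1/2} ≫ 1/n is above the triangle threshold p ~ 1/n. Asymptotically E[X] ~ (c³/6)·n^{3(1−α)} = (2³/6)·n^{1.5} → ∞; triangles are abundant w.h.p.

E[X] ≈ 954.128; in regime p = Θ(1/n^{1/2}) E[X] diverges (above the triangle threshold p ~ 1/n).


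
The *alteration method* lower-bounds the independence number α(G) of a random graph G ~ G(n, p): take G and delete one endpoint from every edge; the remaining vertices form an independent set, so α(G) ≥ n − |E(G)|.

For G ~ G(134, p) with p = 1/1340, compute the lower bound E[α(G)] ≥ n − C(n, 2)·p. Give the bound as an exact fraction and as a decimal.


E[|E(G)|] = C(134, 2)·p = 8911 · (1/1340) = 133/20.
E[α(G)] ≥ n − E[|E(G)|] = 134 − 133/20 = 2547/20.
Numerically: ≈ 127.35000.
(This is only a lower bound; the true E[α(G)] may be larger.)

E[α(G)] ≥ 2547/20 ≈ 127.35000.


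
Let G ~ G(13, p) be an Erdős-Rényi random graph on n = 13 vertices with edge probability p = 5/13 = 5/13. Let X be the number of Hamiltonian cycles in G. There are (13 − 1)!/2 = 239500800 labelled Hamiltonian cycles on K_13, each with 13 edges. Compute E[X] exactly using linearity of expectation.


K_13 has (13 − 1)!/2 = 239500800 labelled Hamiltonian cycles.
For each such Hamiltonian cycle H, let X_H = 1 if all 13 edges of H are present in G. Then P[X_H = 1] = p^{13} = (5/13)^{13} = 1220703125/302875106592253.
Summing the indicators: E[X] = Σ_H E[X_H] = 239500800 · p^{13} = 239500800 · 1220703125/302875106592253 = 292359375000000000/302875106592253.
Numerically: E[X] ≈ 965.3.

E[X] = 239500800 · (5/13)^{13} = 292359375000000000/302875106592253 ≈ 965.3.


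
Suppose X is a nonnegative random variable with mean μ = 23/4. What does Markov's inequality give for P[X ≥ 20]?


μ = E[X] = 23/4, a = 20.
Markov: P[X ≥ 20] ≤ μ/a = (23/4)/20 = 23/80.
Numerically: ≈ 0.28750.
(Since a = 20 > μ = 5.75000, the bound 23/80 is < 1 and informative.)

P[X ≥ 20] ≤ 23/80 ≈ 0.28750.


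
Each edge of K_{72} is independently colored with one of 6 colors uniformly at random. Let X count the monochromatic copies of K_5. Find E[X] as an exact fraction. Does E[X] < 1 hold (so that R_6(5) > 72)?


E[X] = C(72, 5) · 6^{1 − 10} = 13991544 · 6^{−9} = 13991544/10077696.
As a reduced fraction: E[X] = 194327/139968 ≈ 1.3884.
Is E[X] < 1? NO.
Since E[X] ≥ 1, the first-moment bound is inconclusive at n = 72; it does NOT by itself certify R_6(5) > 72.

E[X] = 194327/139968 ≈ 1.3884; E[X] ≥ 1; first-moment method inconclusive here.


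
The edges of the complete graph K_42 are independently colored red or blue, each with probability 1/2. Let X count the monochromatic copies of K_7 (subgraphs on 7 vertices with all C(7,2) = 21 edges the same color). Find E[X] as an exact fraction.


Let X = Σ_S X_S over the C(42, 7) = 26978328 subsets S of size 7, where X_S = 1 if the K_7 on S is monochromatic.
For a fixed S, the K_7 on S has C(7, 2) = 21 edges. P[all 21 edges red] = (1/2)^21, and likewise for blue, so P[monochromatic] = 2·(1/2)^21 = 2^{1 − 21} = 1/1048576.
By linearity of expectation: E[X] = C(42, 7) · 2^{1 − 21} = 26978328 · 1/1048576 = 3372291/131072.
Numerically: E[X] ≈ 25.7285.

E[X] = C(42,7)·2^(1−C(7,2)) = 3372291/131072 ≈ 25.7285.


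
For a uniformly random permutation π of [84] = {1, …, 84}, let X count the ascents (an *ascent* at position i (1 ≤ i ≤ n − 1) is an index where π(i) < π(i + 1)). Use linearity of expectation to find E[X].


Write X = Σ X_I over i = 1, …, 83, with X_I the indicator of one ascent.
There are 83 indicators.
For each fixed i, the pair (π(i), π(i+1)) is a uniformly random ordered pair of distinct values from {1, …, 84}; by symmetry P[π(i) < π(i+1)] = 1/2.
By linearity: E[X] = 83 · (1/2) = (84 − 1) · (1/2) = 83/2 ≈ 41.500000.

E[X] = 83/2 = 41.500000.


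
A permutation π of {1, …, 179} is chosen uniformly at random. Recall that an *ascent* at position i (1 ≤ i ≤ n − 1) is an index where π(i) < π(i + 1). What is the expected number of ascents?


Write X = Σ X_I over i = 1, …, 178, with X_I the indicator of one ascent.
There are 178 indicators.
For each fixed i, the pair (π(i), π(i+1)) is a uniformly random ordered pair of distinct values from {1, …, 179}; by symmetry P[π(i) < π(i+1)] = 1/2.
By linearity: E[X] = 178 · (1/2) = (179 − 1) · (1/2) = 89 ≈ 89.000.

E[X] = 89 = 89.000.


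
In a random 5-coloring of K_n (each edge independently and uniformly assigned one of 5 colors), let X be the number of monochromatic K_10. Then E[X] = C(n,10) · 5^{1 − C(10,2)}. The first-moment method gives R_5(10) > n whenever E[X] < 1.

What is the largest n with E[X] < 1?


We need C(n, 10) · 5^{1 − 45} < 1, i.e. C(n, 10) < 5^{45 − 1} = 5684341886080801486968994140625.
Check values of n near the boundary:
  n = 5389: C(5389, 10) = 5645340767466558997768874792926; 5645340767466558997768874792926 < 5684341886080801486968994140625? YES
  n = 5390: C(5390, 10) = 5655833965919099070255434039753; 5655833965919099070255434039753 < 5684341886080801486968994140625? YES
  n = 5391: C(5391, 10) = 5666344714787188828795213697883; 5666344714787188828795213697883 < 5684341886080801486968994140625? YES
  n = 5392: C(5392, 10) = 5676873040158402483252283957448; 5676873040158402483252283957448 < 5684341886080801486968994140625? YES
  n = 5393: C(5393, 10) = 5687418968154238267170642278008; 5687418968154238267170642278008 < 5684341886080801486968994140625? NO
  n = 5394: C(5394, 10) = 5697982524930156243149785372878; 5697982524930156243149785372878 < 5684341886080801486968994140625? NO
The largest n with C(n, 10) < 5684341886080801486968994140625 is n = 5392 (where E[X] = 5676873040158402483252283957448/5684341886080801486968994140625 ≈ 0.9986861). Hence R_5(10) > 5392, i.e. R_5(10) ≥ 5393.

Largest n = 5392; hence R_5(10) > 5392.


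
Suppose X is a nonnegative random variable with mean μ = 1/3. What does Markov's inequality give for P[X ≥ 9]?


μ = E[X] = 1/3, a = 9.
Markov: P[X ≥ 9] ≤ μ/a = (1/3)/9 = 1/27.
Numerically: ≈ 0.0370.
(Since a = 9 > μ = 0.3333, the bound 1/27 is < 1 and informative.)

P[X ≥ 9] ≤ 1/27 ≈ 0.0370.


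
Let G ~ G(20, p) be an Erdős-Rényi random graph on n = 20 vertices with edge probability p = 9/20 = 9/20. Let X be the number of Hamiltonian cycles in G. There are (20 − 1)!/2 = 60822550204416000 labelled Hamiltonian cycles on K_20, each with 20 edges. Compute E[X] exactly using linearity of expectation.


K_20 has (20 − 1)!/2 = 60822550204416000 labelled Hamiltonian cycles.
For each such Hamiltonian cycle H, let X_H = 1 if all 20 edges of H are present in G. Then P[X_H = 1] = p^{20} = (9/20)^{20} = 12157665459056928801/104857600000000000000000000.
By linearity of expectation: E[X] = Σ_H E[X_H] = 60822550204416000 · p^{20} = 60822550204416000 · 12157665459056928801/104857600000000000000000000 = 180532279724605553545860280221/25600000000000000000.
Numerically: E[X] ≈ 7.05204e+09.

E[X] = 60822550204416000 · (9/20)^{20} = 180532279724605553545860280221/25600000000000000000 ≈ 7.05204e+09.
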